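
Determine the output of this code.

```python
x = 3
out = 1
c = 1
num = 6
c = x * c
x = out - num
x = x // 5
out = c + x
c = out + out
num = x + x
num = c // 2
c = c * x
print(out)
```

2

c = 3*1 = 3
x = 1-6 = -5
x = (-5)//5 = -1
out = 3+(-1) = 2
c = 2+2 = 4
num = (-1)+(-1) = -2
num = 4//2 = 2
c = 4*(-1) = -4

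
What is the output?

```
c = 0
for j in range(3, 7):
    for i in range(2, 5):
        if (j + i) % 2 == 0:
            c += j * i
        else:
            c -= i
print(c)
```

j=3,i=2: odd sum, c = 0-2 = -2
j=3,i=3: even sum, c = (-2)+9 = 7
j=3,i=4: odd sum, c = 7-4 = 3
j=4,i=2: even sum, c = 3+8 = 11
j=4,i=3: odd sum, c = 11-3 = 8
j=4,i=4: even sum, c = 8+16 = 24
j=5,i=2: odd sum, c = 24-2 = 22
j=5,i=3: even sum, c = 22+15 = 37
j=5,i=4: odd sum, c = 37-4 = 33
j=6,i=2: even sum, c = 33+12 = 45
j=6,i=3: odd sum, c = 45-3 = 42
j=6,i=4: even sum, c = 42+24 = 66

66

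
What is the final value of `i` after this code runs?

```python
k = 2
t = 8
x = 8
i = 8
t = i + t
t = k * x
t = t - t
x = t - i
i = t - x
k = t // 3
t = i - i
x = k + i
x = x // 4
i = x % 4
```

2

t = 8+8 = 16
t = 2*8 = 16
t = 16-16 = 0
x = 0-8 = -8
i = 0-(-8) = 8
k = 0//3 = 0
t = 8-8 = 0
x = 0+8 = 8
x = 8//4 = 2
i = 2%4 = 2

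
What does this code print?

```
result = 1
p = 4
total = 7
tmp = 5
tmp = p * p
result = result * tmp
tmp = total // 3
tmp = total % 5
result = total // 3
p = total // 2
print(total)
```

7

tmp = 4*4 = 16
result = 1*16 = 16
tmp = 7//3 = 2
tmp = 7%5 = 2
result = 7//3 = 2
p = 7//2 = 3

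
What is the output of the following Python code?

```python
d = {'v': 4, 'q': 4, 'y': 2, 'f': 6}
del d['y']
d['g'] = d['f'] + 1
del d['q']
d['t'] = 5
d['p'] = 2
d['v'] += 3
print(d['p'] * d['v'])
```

14

del 'y' → {'v': 4, 'q': 4, 'f': 6}
d['g'] = d['f']+1 = 7 → {'v': 4, 'q': 4, 'f': 6, 'g': 7}
del 'q' → {'v': 4, 'f': 6, 'g': 7}
d['t'] = 5 → {'v': 4, 'f': 6, 'g': 7, 't': 5}
d['p'] = 2 → {'v': 4, 'f': 6, 'g': 7, 't': 5, 'p': 2}
d['v'] = 4+3 = 7 → {'v': 7, 'f': 6, 'g': 7, 't': 5, 'p': 2}
d['p']*d['v'] = 2*7 = 14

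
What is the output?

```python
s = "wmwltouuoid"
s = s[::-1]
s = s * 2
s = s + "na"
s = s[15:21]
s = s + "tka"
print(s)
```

reverse → 'diouuotlwmw'
repeat ×2 → 'diouuotlwmwdiouuotlwmw'
+ 'na' → 'diouuotlwmwdiouuotlwmwna'
slice [15:21] → 'uotlwm'
+ 'tka' → 'uotlwmtka'

uotlwmtka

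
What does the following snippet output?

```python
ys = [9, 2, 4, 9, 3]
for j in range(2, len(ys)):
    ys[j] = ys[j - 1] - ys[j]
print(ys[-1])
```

-14

j=2: ys[2] = 2-4 = -2 → [9, 2, -2, 9, 3]
j=3: ys[3] = (-2)-9 = -11 → [9, 2, -2, -11, 3]
j=4: ys[4] = (-11)-3 = -14 → [9, 2, -2, -11, -14]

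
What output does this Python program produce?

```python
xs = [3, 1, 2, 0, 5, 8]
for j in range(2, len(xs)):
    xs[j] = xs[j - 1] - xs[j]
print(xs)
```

[3, 1, -1, -1, -6, -14]

j=2: xs[2] = 1-2 = -1 → [3, 1, -1, 0, 5, 8]
j=3: xs[3] = (-1)-0 = -1 → [3, 1, -1, -1, 5, 8]
j=4: xs[4] = (-1)-5 = -6 → [3, 1, -1, -1, -6, 8]
j=5: xs[5] = (-6)-8 = -14 → [3, 1, -1, -1, -6, -14]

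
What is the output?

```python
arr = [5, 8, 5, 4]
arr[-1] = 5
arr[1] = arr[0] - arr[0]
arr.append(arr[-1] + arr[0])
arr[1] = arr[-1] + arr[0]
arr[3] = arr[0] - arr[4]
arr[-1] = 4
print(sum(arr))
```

arr[-1] = 5 → [5, 8, 5, 5]
arr[1] = arr[0]-arr[0] = 5-5 = 0 → [5, 0, 5, 5]
append arr[-1]+arr[0] = 5+5 = 10 → [5, 0, 5, 5, 10]
arr[1] = arr[-1]+arr[0] = 10+5 = 15 → [5, 15, 5, 5, 10]
arr[3] = arr[0]-arr[4] = 5-10 = -5 → [5, 15, 5, -5, 10]
arr[-1] = 4 → [5, 15, 5, -5, 4]
sum = 24

24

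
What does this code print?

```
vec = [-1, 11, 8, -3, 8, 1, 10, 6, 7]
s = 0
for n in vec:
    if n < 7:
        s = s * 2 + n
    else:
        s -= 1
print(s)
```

n=-1: <7, s = 0*2+(-1) = -1
n=11: not <7, s = (-1)-1 = -2
n=8: not <7, s = (-2)-1 = -3
n=-3: <7, s = (-3)*2+(-3) = -9
n=8: not <7, s = (-9)-1 = -10
n=1: <7, s = (-10)*2+1 = -19
n=10: not <7, s = (-19)-1 = -20
n=6: <7, s = (-20)*2+6 = -34
n=7: not <7, s = (-34)-1 = -35

-35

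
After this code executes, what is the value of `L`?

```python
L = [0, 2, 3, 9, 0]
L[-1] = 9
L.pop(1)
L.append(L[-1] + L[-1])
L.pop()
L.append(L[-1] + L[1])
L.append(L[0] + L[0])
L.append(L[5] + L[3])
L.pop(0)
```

L[-1] = 9 → [0, 2, 3, 9, 9]
pop(1) removes 2 → [0, 3, 9, 9]
append L[-1]+L[-1] = 9+9 = 18 → [0, 3, 9, 9, 18]
pop() removes 18 → [0, 3, 9, 9]
append L[-1]+L[1] = 9+3 = 12 → [0, 3, 9, 9, 12]
append L[0]+L[0] = 0+0 = 0 → [0, 3, 9, 9, 12, 0]
append L[5]+L[3] = 0+9 = 9 → [0, 3, 9, 9, 12, 0, 9]
pop(0) removes 0 → [3, 9, 9, 12, 0, 9]

[3, 9, 9, 12, 0, 9]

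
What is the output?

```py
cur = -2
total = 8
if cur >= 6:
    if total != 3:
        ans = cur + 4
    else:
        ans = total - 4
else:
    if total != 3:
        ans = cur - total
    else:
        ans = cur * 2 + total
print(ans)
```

-10

cur=-2, total=8
cur >= 6 is False; total != 3 is True
→ ans = cur - total = -10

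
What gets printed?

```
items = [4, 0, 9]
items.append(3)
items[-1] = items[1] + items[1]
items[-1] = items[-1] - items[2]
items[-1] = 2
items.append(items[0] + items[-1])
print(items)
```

append 3 → [4, 0, 9, 3]
items[-1] = items[1]+items[1] = 0+0 = 0 → [4, 0, 9, 0]
items[-1] = items[-1]-items[2] = 0-9 = -9 → [4, 0, 9, -9]
items[-1] = 2 → [4, 0, 9, 2]
append items[0]+items[-1] = 4+2 = 6 → [4, 0, 9, 2, 6]

[4, 0, 9, 2, 6]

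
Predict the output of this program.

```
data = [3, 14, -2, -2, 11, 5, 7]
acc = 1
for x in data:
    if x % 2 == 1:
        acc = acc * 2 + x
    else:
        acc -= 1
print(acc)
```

77

x=3: odd, acc = 1*2+3 = 5
x=14: not odd, acc = 5-1 = 4
x=-2: not odd, acc = 4-1 = 3
x=-2: not odd, acc = 3-1 = 2
x=11: odd, acc = 2*2+11 = 15
x=5: odd, acc = 15*2+5 = 35
x=7: odd, acc = 35*2+7 = 77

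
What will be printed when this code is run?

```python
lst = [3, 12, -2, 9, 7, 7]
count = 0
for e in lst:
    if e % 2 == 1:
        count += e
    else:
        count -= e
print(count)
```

16

e=3: odd, count = 0+3 = 3
e=12: not odd, count = 3-12 = -9
e=-2: not odd, count = (-9)-(-2) = -7
e=9: odd, count = (-7)+9 = 2
e=7: odd, count = 2+7 = 9
e=7: odd, count = 9+7 = 16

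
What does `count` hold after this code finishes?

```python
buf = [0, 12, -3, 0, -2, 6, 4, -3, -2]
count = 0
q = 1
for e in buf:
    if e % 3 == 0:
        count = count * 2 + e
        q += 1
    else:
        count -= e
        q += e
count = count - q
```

172

e=0: %3==0, count = 0*2+0 = 0; q=2
e=12: %3==0, count = 0*2+12 = 12; q=3
e=-3: %3==0, count = 12*2+(-3) = 21; q=4
e=0: %3==0, count = 21*2+0 = 42; q=5
e=-2: not %3==0, count = 42-(-2) = 44; q=3
e=6: %3==0, count = 44*2+6 = 94; q=4
e=4: not %3==0, count = 94-4 = 90; q=8
e=-3: %3==0, count = 90*2+(-3) = 177; q=9
e=-2: not %3==0, count = 177-(-2) = 179; q=7
count-q = 179-7 = 172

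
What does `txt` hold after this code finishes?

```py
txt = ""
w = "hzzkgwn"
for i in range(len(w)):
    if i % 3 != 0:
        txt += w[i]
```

'zzgw'

i=0: skip
i=1: add 'z' → 'z'
i=2: add 'z' → 'zz'
i=3: skip
i=4: add 'g' → 'zzg'
i=5: add 'w' → 'zzgw'
i=6: skip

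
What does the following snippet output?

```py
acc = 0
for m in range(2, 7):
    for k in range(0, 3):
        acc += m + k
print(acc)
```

m=2,k=0: acc = 0+2 = 2
m=2,k=1: acc = 2+3 = 5
m=2,k=2: acc = 5+4 = 9
m=3,k=0: acc = 9+3 = 12
m=3,k=1: acc = 12+4 = 16
m=3,k=2: acc = 16+5 = 21
m=4,k=0: acc = 21+4 = 25
m=4,k=1: acc = 25+5 = 30
m=4,k=2: acc = 30+6 = 36
m=5,k=0: acc = 36+5 = 41
m=5,k=1: acc = 41+6 = 47
m=5,k=2: acc = 47+7 = 54
m=6,k=0: acc = 54+6 = 60
m=6,k=1: acc = 60+7 = 67
m=6,k=2: acc = 67+8 = 75

75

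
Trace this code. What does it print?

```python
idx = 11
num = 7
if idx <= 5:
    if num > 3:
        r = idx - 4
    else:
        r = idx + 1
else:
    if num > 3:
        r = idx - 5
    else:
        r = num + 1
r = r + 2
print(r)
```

idx=11, num=7
idx <= 5 is False; num > 3 is True
→ r = idx - 5 = 6
r = 6+2 = 8

8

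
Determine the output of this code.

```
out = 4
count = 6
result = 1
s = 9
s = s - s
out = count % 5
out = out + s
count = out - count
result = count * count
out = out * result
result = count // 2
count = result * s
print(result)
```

s = 9-9 = 0
out = 6%5 = 1
out = 1+0 = 1
count = 1-6 = -5
result = (-5)*(-5) = 25
out = 1*25 = 25
result = (-5)//2 = -3
count = (-3)*0 = 0

-3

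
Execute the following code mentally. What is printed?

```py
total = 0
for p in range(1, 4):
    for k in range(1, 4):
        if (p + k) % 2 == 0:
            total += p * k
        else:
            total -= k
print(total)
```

12

p=1,k=1: even sum, total = 0+1 = 1
p=1,k=2: odd sum, total = 1-2 = -1
p=1,k=3: even sum, total = (-1)+3 = 2
p=2,k=1: odd sum, total = 2-1 = 1
p=2,k=2: even sum, total = 1+4 = 5
p=2,k=3: odd sum, total = 5-3 = 2
p=3,k=1: even sum, total = 2+3 = 5
p=3,k=2: odd sum, total = 5-2 = 3
p=3,k=3: even sum, total = 3+9 = 12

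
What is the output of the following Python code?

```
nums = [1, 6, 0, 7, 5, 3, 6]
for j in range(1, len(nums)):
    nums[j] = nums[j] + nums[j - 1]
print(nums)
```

j=1: nums[1] = 6+1 = 7 → [1, 7, 0, 7, 5, 3, 6]
j=2: nums[2] = 0+7 = 7 → [1, 7, 7, 7, 5, 3, 6]
j=3: nums[3] = 7+7 = 14 → [1, 7, 7, 14, 5, 3, 6]
j=4: nums[4] = 5+14 = 19 → [1, 7, 7, 14, 19, 3, 6]
j=5: nums[5] = 3+19 = 22 → [1, 7, 7, 14, 19, 22, 6]
j=6: nums[6] = 6+22 = 28 → [1, 7, 7, 14, 19, 22, 28]

[1, 7, 7, 14, 19, 22, 28]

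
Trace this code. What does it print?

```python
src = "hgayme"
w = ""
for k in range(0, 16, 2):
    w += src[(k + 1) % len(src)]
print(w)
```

k=0: add src[1]='g' → 'g'
k=2: add src[3]='y' → 'gy'
k=4: add src[5]='e' → 'gye'
k=6: add src[1]='g' → 'gyeg'
k=8: add src[3]='y' → 'gyegy'
k=10: add src[5]='e' → 'gyegye'
k=12: add src[1]='g' → 'gyegyeg'
k=14: add src[3]='y' → 'gyegyegy'

gyegyegy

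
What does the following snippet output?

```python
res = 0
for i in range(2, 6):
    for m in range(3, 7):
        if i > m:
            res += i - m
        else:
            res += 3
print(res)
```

43

i=2,m=3: not 2>3, res = 0+3 = 3
i=2,m=4: not 2>4, res = 3+3 = 6
i=2,m=5: not 2>5, res = 6+3 = 9
i=2,m=6: not 2>6, res = 9+3 = 12
i=3,m=3: not 3>3, res = 12+3 = 15
i=3,m=4: not 3>4, res = 15+3 = 18
i=3,m=5: not 3>5, res = 18+3 = 21
i=3,m=6: not 3>6, res = 21+3 = 24
i=4,m=3: 4>3, res = 24+1 = 25
i=4,m=4: not 4>4, res = 25+3 = 28
i=4,m=5: not 4>5, res = 28+3 = 31
i=4,m=6: not 4>6, res = 31+3 = 34
i=5,m=3: 5>3, res = 34+2 = 36
i=5,m=4: 5>4, res = 36+1 = 37
i=5,m=5: not 5>5, res = 37+3 = 40
i=5,m=6: not 5>6, res = 40+3 = 43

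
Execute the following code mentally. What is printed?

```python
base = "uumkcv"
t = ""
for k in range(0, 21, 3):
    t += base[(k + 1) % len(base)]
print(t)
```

k=0: add base[1]='u' → 'u'
k=3: add base[4]='c' → 'uc'
k=6: add base[1]='u' → 'ucu'
k=9: add base[4]='c' → 'ucuc'
k=12: add base[1]='u' → 'ucucu'
k=15: add base[4]='c' → 'ucucuc'
k=18: add base[1]='u' → 'ucucucu'

ucucucu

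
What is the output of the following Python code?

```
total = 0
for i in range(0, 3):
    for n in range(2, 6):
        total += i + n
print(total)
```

54

i=0,n=2: total = 0+2 = 2
i=0,n=3: total = 2+3 = 5
i=0,n=4: total = 5+4 = 9
i=0,n=5: total = 9+5 = 14
i=1,n=2: total = 14+3 = 17
i=1,n=3: total = 17+4 = 21
i=1,n=4: total = 21+5 = 26
i=1,n=5: total = 26+6 = 32
i=2,n=2: total = 32+4 = 36
i=2,n=3: total = 36+5 = 41
i=2,n=4: total = 41+6 = 47
i=2,n=5: total = 47+7 = 54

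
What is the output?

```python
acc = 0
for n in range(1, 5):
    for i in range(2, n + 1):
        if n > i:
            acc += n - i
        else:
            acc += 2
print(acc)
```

n=2,i=2: not 2>2, acc = 0+2 = 2
n=3,i=2: 3>2, acc = 2+1 = 3
n=3,i=3: not 3>3, acc = 3+2 = 5
n=4,i=2: 4>2, acc = 5+2 = 7
n=4,i=3: 4>3, acc = 7+1 = 8
n=4,i=4: not 4>4, acc = 8+2 = 10

10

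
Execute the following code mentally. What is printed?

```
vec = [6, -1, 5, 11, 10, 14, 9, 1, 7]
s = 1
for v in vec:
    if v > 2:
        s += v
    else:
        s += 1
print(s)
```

v=6: >2, s = 1+6 = 7
v=-1: not >2, s = 7+1 = 8
v=5: >2, s = 8+5 = 13
v=11: >2, s = 13+11 = 24
v=10: >2, s = 24+10 = 34
v=14: >2, s = 34+14 = 48
v=9: >2, s = 48+9 = 57
v=1: not >2, s = 57+1 = 58
v=7: >2, s = 58+7 = 65

65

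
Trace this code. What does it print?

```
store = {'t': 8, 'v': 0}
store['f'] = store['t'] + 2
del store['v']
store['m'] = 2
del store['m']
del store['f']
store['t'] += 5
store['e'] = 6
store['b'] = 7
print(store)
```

store['f'] = store['t']+2 = 10 → {'t': 8, 'v': 0, 'f': 10}
del 'v' → {'t': 8, 'f': 10}
store['m'] = 2 → {'t': 8, 'f': 10, 'm': 2}
del 'm' → {'t': 8, 'f': 10}
del 'f' → {'t': 8}
store['t'] = 8+5 = 13 → {'t': 13}
store['e'] = 6 → {'t': 13, 'e': 6}
store['b'] = 7 → {'t': 13, 'e': 6, 'b': 7}

{'t': 13, 'e': 6, 'b': 7}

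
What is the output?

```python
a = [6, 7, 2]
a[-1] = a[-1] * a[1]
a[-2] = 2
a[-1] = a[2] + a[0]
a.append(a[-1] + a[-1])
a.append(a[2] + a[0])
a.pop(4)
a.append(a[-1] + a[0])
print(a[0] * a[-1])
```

276

a[-1] = a[-1]*a[1] = 2*7 = 14 → [6, 7, 14]
a[-2] = 2 → [6, 2, 14]
a[-1] = a[2]+a[0] = 14+6 = 20 → [6, 2, 20]
append a[-1]+a[-1] = 20+20 = 40 → [6, 2, 20, 40]
append a[2]+a[0] = 20+6 = 26 → [6, 2, 20, 40, 26]
pop(4) removes 26 → [6, 2, 20, 40]
append a[-1]+a[0] = 40+6 = 46 → [6, 2, 20, 40, 46]
a[0]*a[-1] = 6*46 = 276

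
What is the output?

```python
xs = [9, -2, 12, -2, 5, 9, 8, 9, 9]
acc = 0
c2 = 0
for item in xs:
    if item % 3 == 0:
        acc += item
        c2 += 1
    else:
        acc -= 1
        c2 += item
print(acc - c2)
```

30

item=9: %3==0, acc = 0+9 = 9; c2=1
item=-2: not %3==0, acc = 9-1 = 8; c2=-1
item=12: %3==0, acc = 8+12 = 20; c2=0
item=-2: not %3==0, acc = 20-1 = 19; c2=-2
item=5: not %3==0, acc = 19-1 = 18; c2=3
item=9: %3==0, acc = 18+9 = 27; c2=4
item=8: not %3==0, acc = 27-1 = 26; c2=12
item=9: %3==0, acc = 26+9 = 35; c2=13
item=9: %3==0, acc = 35+9 = 44; c2=14
acc-c2 = 44-14 = 30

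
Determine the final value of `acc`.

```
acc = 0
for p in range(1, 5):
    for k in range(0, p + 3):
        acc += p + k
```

p=1,k=0: acc = 0+1 = 1
p=1,k=1: acc = 1+2 = 3
p=1,k=2: acc = 3+3 = 6
p=1,k=3: acc = 6+4 = 10
p=2,k=0: acc = 10+2 = 12
p=2,k=1: acc = 12+3 = 15
p=2,k=2: acc = 15+4 = 19
p=2,k=3: acc = 19+5 = 24
p=2,k=4: acc = 24+6 = 30
p=3,k=0: acc = 30+3 = 33
p=3,k=1: acc = 33+4 = 37
p=3,k=2: acc = 37+5 = 42
p=3,k=3: acc = 42+6 = 48
p=3,k=4: acc = 48+7 = 55
p=3,k=5: acc = 55+8 = 63
p=4,k=0: acc = 63+4 = 67
p=4,k=1: acc = 67+5 = 72
p=4,k=2: acc = 72+6 = 78
p=4,k=3: acc = 78+7 = 85
p=4,k=4: acc = 85+8 = 93
p=4,k=5: acc = 93+9 = 102
p=4,k=6: acc = 102+10 = 112

112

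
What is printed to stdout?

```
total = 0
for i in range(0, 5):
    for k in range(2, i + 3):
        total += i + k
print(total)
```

90

i=0,k=2: total = 0+2 = 2
i=1,k=2: total = 2+3 = 5
i=1,k=3: total = 5+4 = 9
i=2,k=2: total = 9+4 = 13
i=2,k=3: total = 13+5 = 18
i=2,k=4: total = 18+6 = 24
i=3,k=2: total = 24+5 = 29
i=3,k=3: total = 29+6 = 35
i=3,k=4: total = 35+7 = 42
i=3,k=5: total = 42+8 = 50
i=4,k=2: total = 50+6 = 56
i=4,k=3: total = 56+7 = 63
i=4,k=4: total = 63+8 = 71
i=4,k=5: total = 71+9 = 80
i=4,k=6: total = 80+10 = 90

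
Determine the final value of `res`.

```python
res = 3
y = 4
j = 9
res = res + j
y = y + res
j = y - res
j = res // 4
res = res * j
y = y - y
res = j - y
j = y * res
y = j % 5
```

res = 3+9 = 12
y = 4+12 = 16
j = 16-12 = 4
j = 12//4 = 3
res = 12*3 = 36
y = 16-16 = 0
res = 3-0 = 3
j = 0*3 = 0
y = 0%5 = 0

3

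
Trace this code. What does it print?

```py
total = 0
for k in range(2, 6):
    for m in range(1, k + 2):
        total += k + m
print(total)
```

120

k=2,m=1: total = 0+3 = 3
k=2,m=2: total = 3+4 = 7
k=2,m=3: total = 7+5 = 12
k=3,m=1: total = 12+4 = 16
k=3,m=2: total = 16+5 = 21
k=3,m=3: total = 21+6 = 27
k=3,m=4: total = 27+7 = 34
k=4,m=1: total = 34+5 = 39
k=4,m=2: total = 39+6 = 45
k=4,m=3: total = 45+7 = 52
k=4,m=4: total = 52+8 = 60
k=4,m=5: total = 60+9 = 69
k=5,m=1: total = 69+6 = 75
k=5,m=2: total = 75+7 = 82
k=5,m=3: total = 82+8 = 90
k=5,m=4: total = 90+9 = 99
k=5,m=5: total = 99+10 = 109
k=5,m=6: total = 109+11 = 120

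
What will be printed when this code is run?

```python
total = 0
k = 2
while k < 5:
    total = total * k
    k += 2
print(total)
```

k=2: total = 0*2 = 0
k=4: total = 0*4 = 0

0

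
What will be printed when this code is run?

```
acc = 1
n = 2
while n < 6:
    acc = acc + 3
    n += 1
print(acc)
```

n=2: acc = 1+3 = 4
n=3: acc = 4+3 = 7
n=4: acc = 7+3 = 10
n=5: acc = 10+3 = 13

13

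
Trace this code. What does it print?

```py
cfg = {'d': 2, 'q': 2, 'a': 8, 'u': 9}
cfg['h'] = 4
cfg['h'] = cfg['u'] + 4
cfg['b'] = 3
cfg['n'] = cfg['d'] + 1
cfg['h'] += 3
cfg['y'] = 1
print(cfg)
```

{'d': 2, 'q': 2, 'a': 8, 'u': 9, 'h': 16, 'b': 3, 'n': 3, 'y': 1}

cfg['h'] = 4 → {'d': 2, 'q': 2, 'a': 8, 'u': 9, 'h': 4}
cfg['h'] = cfg['u']+4 = 13 → {'d': 2, 'q': 2, 'a': 8, 'u': 9, 'h': 13}
cfg['b'] = 3 → {'d': 2, 'q': 2, 'a': 8, 'u': 9, 'h': 13, 'b': 3}
cfg['n'] = cfg['d']+1 = 3 → {'d': 2, 'q': 2, 'a': 8, 'u': 9, 'h': 13, 'b': 3, 'n': 3}
cfg['h'] = 13+3 = 16 → {'d': 2, 'q': 2, 'a': 8, 'u': 9, 'h': 16, 'b': 3, 'n': 3}
cfg['y'] = 1 → {'d': 2, 'q': 2, 'a': 8, 'u': 9, 'h': 16, 'b': 3, 'n': 3, 'y': 1}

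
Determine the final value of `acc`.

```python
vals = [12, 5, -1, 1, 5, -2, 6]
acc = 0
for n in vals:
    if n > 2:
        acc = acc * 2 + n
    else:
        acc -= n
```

136

n=12: >2, acc = 0*2+12 = 12
n=5: >2, acc = 12*2+5 = 29
n=-1: not >2, acc = 29-(-1) = 30
n=1: not >2, acc = 30-1 = 29
n=5: >2, acc = 29*2+5 = 63
n=-2: not >2, acc = 63-(-2) = 65
n=6: >2, acc = 65*2+6 = 136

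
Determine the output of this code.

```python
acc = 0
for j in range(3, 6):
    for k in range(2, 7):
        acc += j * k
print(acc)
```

j=3,k=2: acc = 0+6 = 6
j=3,k=3: acc = 6+9 = 15
j=3,k=4: acc = 15+12 = 27
j=3,k=5: acc = 27+15 = 42
j=3,k=6: acc = 42+18 = 60
j=4,k=2: acc = 60+8 = 68
j=4,k=3: acc = 68+12 = 80
j=4,k=4: acc = 80+16 = 96
j=4,k=5: acc = 96+20 = 116
j=4,k=6: acc = 116+24 = 140
j=5,k=2: acc = 140+10 = 150
j=5,k=3: acc = 150+15 = 165
j=5,k=4: acc = 165+20 = 185
j=5,k=5: acc = 185+25 = 210
j=5,k=6: acc = 210+30 = 240

240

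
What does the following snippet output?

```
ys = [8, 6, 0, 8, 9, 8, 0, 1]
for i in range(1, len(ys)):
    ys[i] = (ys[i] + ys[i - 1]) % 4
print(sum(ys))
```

23

i=1: ys[1] = (6+8)%4 = 2 → [8, 2, 0, 8, 9, 8, 0, 1]
i=2: ys[2] = (0+2)%4 = 2 → [8, 2, 2, 8, 9, 8, 0, 1]
i=3: ys[3] = (8+2)%4 = 2 → [8, 2, 2, 2, 9, 8, 0, 1]
i=4: ys[4] = (9+2)%4 = 3 → [8, 2, 2, 2, 3, 8, 0, 1]
i=5: ys[5] = (8+3)%4 = 3 → [8, 2, 2, 2, 3, 3, 0, 1]
i=6: ys[6] = (0+3)%4 = 3 → [8, 2, 2, 2, 3, 3, 3, 1]
i=7: ys[7] = (1+3)%4 = 0 → [8, 2, 2, 2, 3, 3, 3, 0]
sum = 23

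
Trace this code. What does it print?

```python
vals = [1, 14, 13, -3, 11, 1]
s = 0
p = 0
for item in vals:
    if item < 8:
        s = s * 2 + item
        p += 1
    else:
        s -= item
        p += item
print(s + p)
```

item=1: <8, s = 0*2+1 = 1; p=1
item=14: not <8, s = 1-14 = -13; p=15
item=13: not <8, s = (-13)-13 = -26; p=28
item=-3: <8, s = (-26)*2+(-3) = -55; p=29
item=11: not <8, s = (-55)-11 = -66; p=40
item=1: <8, s = (-66)*2+1 = -131; p=41
s+p = (-131)+41 = -90

-90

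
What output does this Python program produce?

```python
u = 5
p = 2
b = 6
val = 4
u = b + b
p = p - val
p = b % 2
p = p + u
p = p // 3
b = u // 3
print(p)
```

u = 6+6 = 12
p = 2-4 = -2
p = 6%2 = 0
p = 0+12 = 12
p = 12//3 = 4
b = 12//3 = 4

4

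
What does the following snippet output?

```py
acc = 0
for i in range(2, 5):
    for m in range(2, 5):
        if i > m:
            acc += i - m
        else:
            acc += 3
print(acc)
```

i=2,m=2: not 2>2, acc = 0+3 = 3
i=2,m=3: not 2>3, acc = 3+3 = 6
i=2,m=4: not 2>4, acc = 6+3 = 9
i=3,m=2: 3>2, acc = 9+1 = 10
i=3,m=3: not 3>3, acc = 10+3 = 13
i=3,m=4: not 3>4, acc = 13+3 = 16
i=4,m=2: 4>2, acc = 16+2 = 18
i=4,m=3: 4>3, acc = 18+1 = 19
i=4,m=4: not 4>4, acc = 19+3 = 22

22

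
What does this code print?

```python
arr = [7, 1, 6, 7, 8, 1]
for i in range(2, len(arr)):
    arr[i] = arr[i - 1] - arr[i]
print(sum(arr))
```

-50

i=2: arr[2] = 1-6 = -5 → [7, 1, -5, 7, 8, 1]
i=3: arr[3] = (-5)-7 = -12 → [7, 1, -5, -12, 8, 1]
i=4: arr[4] = (-12)-8 = -20 → [7, 1, -5, -12, -20, 1]
i=5: arr[5] = (-20)-1 = -21 → [7, 1, -5, -12, -20, -21]
sum = -50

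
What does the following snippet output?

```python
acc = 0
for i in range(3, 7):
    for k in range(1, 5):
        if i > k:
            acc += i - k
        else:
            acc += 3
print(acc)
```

i=3,k=1: 3>1, acc = 0+2 = 2
i=3,k=2: 3>2, acc = 2+1 = 3
i=3,k=3: not 3>3, acc = 3+3 = 6
i=3,k=4: not 3>4, acc = 6+3 = 9
i=4,k=1: 4>1, acc = 9+3 = 12
i=4,k=2: 4>2, acc = 12+2 = 14
i=4,k=3: 4>3, acc = 14+1 = 15
i=4,k=4: not 4>4, acc = 15+3 = 18
i=5,k=1: 5>1, acc = 18+4 = 22
i=5,k=2: 5>2, acc = 22+3 = 25
i=5,k=3: 5>3, acc = 25+2 = 27
i=5,k=4: 5>4, acc = 27+1 = 28
i=6,k=1: 6>1, acc = 28+5 = 33
i=6,k=2: 6>2, acc = 33+4 = 37
i=6,k=3: 6>3, acc = 37+3 = 40
i=6,k=4: 6>4, acc = 40+2 = 42

42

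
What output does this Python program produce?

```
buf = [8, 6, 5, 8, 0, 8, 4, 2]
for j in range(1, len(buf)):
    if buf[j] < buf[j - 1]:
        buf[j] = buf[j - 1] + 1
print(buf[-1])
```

j=1: 6<8, buf[1] = 8+1 = 9 → [8, 9, 5, 8, 0, 8, 4, 2]
j=2: 5<9, buf[2] = 9+1 = 10 → [8, 9, 10, 8, 0, 8, 4, 2]
j=3: 8<10, buf[3] = 10+1 = 11 → [8, 9, 10, 11, 0, 8, 4, 2]
j=4: 0<11, buf[4] = 11+1 = 12 → [8, 9, 10, 11, 12, 8, 4, 2]
j=5: 8<12, buf[5] = 12+1 = 13 → [8, 9, 10, 11, 12, 13, 4, 2]
j=6: 4<13, buf[6] = 13+1 = 14 → [8, 9, 10, 11, 12, 13, 14, 2]
j=7: 2<14, buf[7] = 14+1 = 15 → [8, 9, 10, 11, 12, 13, 14, 15]

15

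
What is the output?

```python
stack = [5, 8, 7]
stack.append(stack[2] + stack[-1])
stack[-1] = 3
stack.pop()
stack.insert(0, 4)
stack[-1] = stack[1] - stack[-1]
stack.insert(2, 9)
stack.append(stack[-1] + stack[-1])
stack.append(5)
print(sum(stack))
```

25

append stack[2]+stack[-1] = 7+7 = 14 → [5, 8, 7, 14]
stack[-1] = 3 → [5, 8, 7, 3]
pop() removes 3 → [5, 8, 7]
insert 4 at 0 → [4, 5, 8, 7]
stack[-1] = stack[1]-stack[-1] = 5-7 = -2 → [4, 5, 8, -2]
insert 9 at 2 → [4, 5, 9, 8, -2]
append stack[-1]+stack[-1] = (-2)+(-2) = -4 → [4, 5, 9, 8, -2, -4]
append 5 → [4, 5, 9, 8, -2, -4, 5]
sum = 25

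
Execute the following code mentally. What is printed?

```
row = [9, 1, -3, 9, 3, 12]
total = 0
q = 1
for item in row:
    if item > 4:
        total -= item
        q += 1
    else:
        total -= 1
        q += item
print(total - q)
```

-38

item=9: >4, total = 0-9 = -9; q=2
item=1: not >4, total = (-9)-1 = -10; q=3
item=-3: not >4, total = (-10)-1 = -11; q=0
item=9: >4, total = (-11)-9 = -20; q=1
item=3: not >4, total = (-20)-1 = -21; q=4
item=12: >4, total = (-21)-12 = -33; q=5
total-q = (-33)-5 = -38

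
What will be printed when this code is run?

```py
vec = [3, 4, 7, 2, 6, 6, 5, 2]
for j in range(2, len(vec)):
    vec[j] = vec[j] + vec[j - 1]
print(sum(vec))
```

j=2: vec[2] = 7+4 = 11 → [3, 4, 11, 2, 6, 6, 5, 2]
j=3: vec[3] = 2+11 = 13 → [3, 4, 11, 13, 6, 6, 5, 2]
j=4: vec[4] = 6+13 = 19 → [3, 4, 11, 13, 19, 6, 5, 2]
j=5: vec[5] = 6+19 = 25 → [3, 4, 11, 13, 19, 25, 5, 2]
j=6: vec[6] = 5+25 = 30 → [3, 4, 11, 13, 19, 25, 30, 2]
j=7: vec[7] = 2+30 = 32 → [3, 4, 11, 13, 19, 25, 30, 32]
sum = 137

137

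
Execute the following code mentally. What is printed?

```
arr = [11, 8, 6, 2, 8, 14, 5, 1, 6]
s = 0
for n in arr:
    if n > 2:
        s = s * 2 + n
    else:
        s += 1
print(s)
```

n=11: >2, s = 0*2+11 = 11
n=8: >2, s = 11*2+8 = 30
n=6: >2, s = 30*2+6 = 66
n=2: not >2, s = 66+1 = 67
n=8: >2, s = 67*2+8 = 142
n=14: >2, s = 142*2+14 = 298
n=5: >2, s = 298*2+5 = 601
n=1: not >2, s = 601+1 = 602
n=6: >2, s = 602*2+6 = 1210

1210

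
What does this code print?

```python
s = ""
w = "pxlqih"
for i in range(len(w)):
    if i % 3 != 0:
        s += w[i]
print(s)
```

xlih

i=0: skip
i=1: add 'x' → 'x'
i=2: add 'l' → 'xl'
i=3: skip
i=4: add 'i' → 'xli'
i=5: add 'h' → 'xlih'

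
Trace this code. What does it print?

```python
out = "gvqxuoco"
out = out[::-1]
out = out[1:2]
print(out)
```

c

reverse → 'ocouxqvg'
slice [1:2] → 'c'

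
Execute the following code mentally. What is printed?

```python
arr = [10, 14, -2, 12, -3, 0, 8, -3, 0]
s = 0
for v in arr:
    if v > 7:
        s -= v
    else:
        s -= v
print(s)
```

v=10: >7, s = 0-10 = -10
v=14: >7, s = (-10)-14 = -24
v=-2: not >7, s = (-24)-(-2) = -22
v=12: >7, s = (-22)-12 = -34
v=-3: not >7, s = (-34)-(-3) = -31
v=0: not >7, s = (-31)-0 = -31
v=8: >7, s = (-31)-8 = -39
v=-3: not >7, s = (-39)-(-3) = -36
v=0: not >7, s = (-36)-0 = -36

-36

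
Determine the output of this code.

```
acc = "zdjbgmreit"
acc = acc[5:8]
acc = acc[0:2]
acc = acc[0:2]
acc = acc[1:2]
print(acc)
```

r

slice [5:8] → 'mre'
slice [0:2] → 'mr'
slice [0:2] → 'mr'
slice [1:2] → 'r'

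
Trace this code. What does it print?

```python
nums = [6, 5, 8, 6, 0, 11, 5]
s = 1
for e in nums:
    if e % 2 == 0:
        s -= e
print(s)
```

-19

e=6: even, s = 1-6 = -5
e=5: not even
e=8: even, s = (-5)-8 = -13
e=6: even, s = (-13)-6 = -19
e=0: even, s = (-19)-0 = -19
e=11: not even
e=5: not even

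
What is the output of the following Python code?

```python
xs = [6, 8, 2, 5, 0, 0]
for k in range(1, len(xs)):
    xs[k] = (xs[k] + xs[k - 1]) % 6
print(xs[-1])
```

3

k=1: xs[1] = (8+6)%6 = 2 → [6, 2, 2, 5, 0, 0]
k=2: xs[2] = (2+2)%6 = 4 → [6, 2, 4, 5, 0, 0]
k=3: xs[3] = (5+4)%6 = 3 → [6, 2, 4, 3, 0, 0]
k=4: xs[4] = (0+3)%6 = 3 → [6, 2, 4, 3, 3, 0]
k=5: xs[5] = (0+3)%6 = 3 → [6, 2, 4, 3, 3, 3]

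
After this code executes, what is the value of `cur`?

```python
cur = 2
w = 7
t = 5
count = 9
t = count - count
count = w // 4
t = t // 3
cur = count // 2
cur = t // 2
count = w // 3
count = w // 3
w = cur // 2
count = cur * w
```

t = 9-9 = 0
count = 7//4 = 1
t = 0//3 = 0
cur = 1//2 = 0
cur = 0//2 = 0
count = 7//3 = 2
count = 7//3 = 2
w = 0//2 = 0
count = 0*0 = 0

0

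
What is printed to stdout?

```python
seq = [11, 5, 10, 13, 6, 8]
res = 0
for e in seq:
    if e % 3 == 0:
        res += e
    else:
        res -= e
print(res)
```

-41

e=11: not %3==0, res = 0-11 = -11
e=5: not %3==0, res = (-11)-5 = -16
e=10: not %3==0, res = (-16)-10 = -26
e=13: not %3==0, res = (-26)-13 = -39
e=6: %3==0, res = (-39)+6 = -33
e=8: not %3==0, res = (-33)-8 = -41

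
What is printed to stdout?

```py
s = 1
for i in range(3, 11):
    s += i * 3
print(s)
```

i=3: s = 1+3*3 = 10
i=4: s = 10+4*3 = 22
i=5: s = 22+5*3 = 37
i=6: s = 37+6*3 = 55
i=7: s = 55+7*3 = 76
i=8: s = 76+8*3 = 100
i=9: s = 100+9*3 = 127
i=10: s = 127+10*3 = 157

157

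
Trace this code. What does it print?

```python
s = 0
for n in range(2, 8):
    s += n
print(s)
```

n=2: s = 0+2 = 2
n=3: s = 2+3 = 5
n=4: s = 5+4 = 9
n=5: s = 9+5 = 14
n=6: s = 14+6 = 20
n=7: s = 20+7 = 27

27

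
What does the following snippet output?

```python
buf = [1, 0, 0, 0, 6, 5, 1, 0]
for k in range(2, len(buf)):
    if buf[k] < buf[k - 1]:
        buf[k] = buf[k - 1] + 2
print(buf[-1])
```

12

k=2: 0>=0, unchanged → [1, 0, 0, 0, 6, 5, 1, 0]
k=3: 0>=0, unchanged → [1, 0, 0, 0, 6, 5, 1, 0]
k=4: 6>=0, unchanged → [1, 0, 0, 0, 6, 5, 1, 0]
k=5: 5<6, buf[5] = 6+2 = 8 → [1, 0, 0, 0, 6, 8, 1, 0]
k=6: 1<8, buf[6] = 8+2 = 10 → [1, 0, 0, 0, 6, 8, 10, 0]
k=7: 0<10, buf[7] = 10+2 = 12 → [1, 0, 0, 0, 6, 8, 10, 12]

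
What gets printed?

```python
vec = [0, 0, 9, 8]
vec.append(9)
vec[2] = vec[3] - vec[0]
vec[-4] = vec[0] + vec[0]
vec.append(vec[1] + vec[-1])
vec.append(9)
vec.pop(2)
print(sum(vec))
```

35

append 9 → [0, 0, 9, 8, 9]
vec[2] = vec[3]-vec[0] = 8-0 = 8 → [0, 0, 8, 8, 9]
vec[-4] = vec[0]+vec[0] = 0+0 = 0 → [0, 0, 8, 8, 9]
append vec[1]+vec[-1] = 0+9 = 9 → [0, 0, 8, 8, 9, 9]
append 9 → [0, 0, 8, 8, 9, 9, 9]
pop(2) removes 8 → [0, 0, 8, 9, 9, 9]
sum = 35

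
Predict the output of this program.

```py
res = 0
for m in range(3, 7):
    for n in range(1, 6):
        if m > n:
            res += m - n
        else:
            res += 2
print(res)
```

46

m=3,n=1: 3>1, res = 0+2 = 2
m=3,n=2: 3>2, res = 2+1 = 3
m=3,n=3: not 3>3, res = 3+2 = 5
m=3,n=4: not 3>4, res = 5+2 = 7
m=3,n=5: not 3>5, res = 7+2 = 9
m=4,n=1: 4>1, res = 9+3 = 12
m=4,n=2: 4>2, res = 12+2 = 14
m=4,n=3: 4>3, res = 14+1 = 15
m=4,n=4: not 4>4, res = 15+2 = 17
m=4,n=5: not 4>5, res = 17+2 = 19
m=5,n=1: 5>1, res = 19+4 = 23
m=5,n=2: 5>2, res = 23+3 = 26
m=5,n=3: 5>3, res = 26+2 = 28
m=5,n=4: 5>4, res = 28+1 = 29
m=5,n=5: not 5>5, res = 29+2 = 31
m=6,n=1: 6>1, res = 31+5 = 36
m=6,n=2: 6>2, res = 36+4 = 40
m=6,n=3: 6>3, res = 40+3 = 43
m=6,n=4: 6>4, res = 43+2 = 45
m=6,n=5: 6>5, res = 45+1 = 46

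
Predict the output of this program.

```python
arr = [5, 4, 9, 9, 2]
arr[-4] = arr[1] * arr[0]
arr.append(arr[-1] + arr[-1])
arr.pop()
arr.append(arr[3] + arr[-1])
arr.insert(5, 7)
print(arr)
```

[5, 20, 9, 9, 2, 7, 11]

arr[-4] = arr[1]*arr[0] = 4*5 = 20 → [5, 20, 9, 9, 2]
append arr[-1]+arr[-1] = 2+2 = 4 → [5, 20, 9, 9, 2, 4]
pop() removes 4 → [5, 20, 9, 9, 2]
append arr[3]+arr[-1] = 9+2 = 11 → [5, 20, 9, 9, 2, 11]
insert 7 at 5 → [5, 20, 9, 9, 2, 7, 11]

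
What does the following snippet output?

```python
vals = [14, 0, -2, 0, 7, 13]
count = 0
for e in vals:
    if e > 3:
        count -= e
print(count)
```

-34

e=14: >3, count = 0-14 = -14
e=0: not >3
e=-2: not >3
e=0: not >3
e=7: >3, count = (-14)-7 = -21
e=13: >3, count = (-21)-13 = -34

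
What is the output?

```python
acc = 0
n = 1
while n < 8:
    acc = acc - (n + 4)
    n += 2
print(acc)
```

-32

n=1: acc = 0-5 = -5
n=3: acc = (-5)-7 = -12
n=5: acc = (-12)-9 = -21
n=7: acc = (-21)-11 = -32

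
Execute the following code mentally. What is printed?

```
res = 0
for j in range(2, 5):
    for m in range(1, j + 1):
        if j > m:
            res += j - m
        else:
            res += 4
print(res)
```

j=2,m=1: 2>1, res = 0+1 = 1
j=2,m=2: not 2>2, res = 1+4 = 5
j=3,m=1: 3>1, res = 5+2 = 7
j=3,m=2: 3>2, res = 7+1 = 8
j=3,m=3: not 3>3, res = 8+4 = 12
j=4,m=1: 4>1, res = 12+3 = 15
j=4,m=2: 4>2, res = 15+2 = 17
j=4,m=3: 4>3, res = 17+1 = 18
j=4,m=4: not 4>4, res = 18+4 = 22

22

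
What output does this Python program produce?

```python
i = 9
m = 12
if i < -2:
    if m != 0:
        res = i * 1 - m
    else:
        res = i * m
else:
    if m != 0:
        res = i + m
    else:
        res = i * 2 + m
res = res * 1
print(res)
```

21

i=9, m=12
i < -2 is False; m != 0 is True
→ res = i + m = 21
res = 21*1 = 21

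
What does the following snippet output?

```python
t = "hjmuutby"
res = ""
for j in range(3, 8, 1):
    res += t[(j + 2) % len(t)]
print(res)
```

tbyhj

j=3: add t[5]='t' → 't'
j=4: add t[6]='b' → 'tb'
j=5: add t[7]='y' → 'tby'
j=6: add t[0]='h' → 'tbyh'
j=7: add t[1]='j' → 'tbyhj'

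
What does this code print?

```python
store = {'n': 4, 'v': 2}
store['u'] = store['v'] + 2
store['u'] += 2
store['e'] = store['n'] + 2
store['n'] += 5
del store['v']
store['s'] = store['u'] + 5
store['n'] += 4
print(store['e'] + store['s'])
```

store['u'] = store['v']+2 = 4 → {'n': 4, 'v': 2, 'u': 4}
store['u'] = 4+2 = 6 → {'n': 4, 'v': 2, 'u': 6}
store['e'] = store['n']+2 = 6 → {'n': 4, 'v': 2, 'u': 6, 'e': 6}
store['n'] = 4+5 = 9 → {'n': 9, 'v': 2, 'u': 6, 'e': 6}
del 'v' → {'n': 9, 'u': 6, 'e': 6}
store['s'] = store['u']+5 = 11 → {'n': 9, 'u': 6, 'e': 6, 's': 11}
store['n'] = 9+4 = 13 → {'n': 13, 'u': 6, 'e': 6, 's': 11}
store['e']+store['s'] = 6+11 = 17

17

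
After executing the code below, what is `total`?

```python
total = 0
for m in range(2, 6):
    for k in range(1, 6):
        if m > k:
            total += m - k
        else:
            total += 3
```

m=2,k=1: 2>1, total = 0+1 = 1
m=2,k=2: not 2>2, total = 1+3 = 4
m=2,k=3: not 2>3, total = 4+3 = 7
m=2,k=4: not 2>4, total = 7+3 = 10
m=2,k=5: not 2>5, total = 10+3 = 13
m=3,k=1: 3>1, total = 13+2 = 15
m=3,k=2: 3>2, total = 15+1 = 16
m=3,k=3: not 3>3, total = 16+3 = 19
m=3,k=4: not 3>4, total = 19+3 = 22
m=3,k=5: not 3>5, total = 22+3 = 25
m=4,k=1: 4>1, total = 25+3 = 28
m=4,k=2: 4>2, total = 28+2 = 30
m=4,k=3: 4>3, total = 30+1 = 31
m=4,k=4: not 4>4, total = 31+3 = 34
m=4,k=5: not 4>5, total = 34+3 = 37
m=5,k=1: 5>1, total = 37+4 = 41
m=5,k=2: 5>2, total = 41+3 = 44
m=5,k=3: 5>3, total = 44+2 = 46
m=5,k=4: 5>4, total = 46+1 = 47
m=5,k=5: not 5>5, total = 47+3 = 50

50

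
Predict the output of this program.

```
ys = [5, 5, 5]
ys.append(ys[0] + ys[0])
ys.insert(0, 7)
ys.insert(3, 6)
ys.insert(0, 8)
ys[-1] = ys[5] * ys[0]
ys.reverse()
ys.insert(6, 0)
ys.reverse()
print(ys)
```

[8, 0, 7, 5, 5, 6, 5, 40]

append ys[0]+ys[0] = 5+5 = 10 → [5, 5, 5, 10]
insert 7 at 0 → [7, 5, 5, 5, 10]
insert 6 at 3 → [7, 5, 5, 6, 5, 10]
insert 8 at 0 → [8, 7, 5, 5, 6, 5, 10]
ys[-1] = ys[5]*ys[0] = 5*8 = 40 → [8, 7, 5, 5, 6, 5, 40]
reverse → [40, 5, 6, 5, 5, 7, 8]
insert 0 at 6 → [40, 5, 6, 5, 5, 7, 0, 8]
reverse → [8, 0, 7, 5, 5, 6, 5, 40]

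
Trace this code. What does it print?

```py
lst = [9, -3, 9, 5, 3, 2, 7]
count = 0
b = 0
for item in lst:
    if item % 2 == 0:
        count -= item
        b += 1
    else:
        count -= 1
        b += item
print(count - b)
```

-39

item=9: not even, count = 0-1 = -1; b=9
item=-3: not even, count = (-1)-1 = -2; b=6
item=9: not even, count = (-2)-1 = -3; b=15
item=5: not even, count = (-3)-1 = -4; b=20
item=3: not even, count = (-4)-1 = -5; b=23
item=2: even, count = (-5)-2 = -7; b=24
item=7: not even, count = (-7)-1 = -8; b=31
count-b = (-8)-31 = -39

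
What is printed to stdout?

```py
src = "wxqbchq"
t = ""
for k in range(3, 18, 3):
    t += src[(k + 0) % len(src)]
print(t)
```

bqqhx

k=3: add src[3]='b' → 'b'
k=6: add src[6]='q' → 'bq'
k=9: add src[2]='q' → 'bqq'
k=12: add src[5]='h' → 'bqqh'
k=15: add src[1]='x' → 'bqqhx'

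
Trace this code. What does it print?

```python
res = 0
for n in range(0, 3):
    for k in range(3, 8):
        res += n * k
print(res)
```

75

n=0,k=3: res = 0+0 = 0
n=0,k=4: res = 0+0 = 0
n=0,k=5: res = 0+0 = 0
n=0,k=6: res = 0+0 = 0
n=0,k=7: res = 0+0 = 0
n=1,k=3: res = 0+3 = 3
n=1,k=4: res = 3+4 = 7
n=1,k=5: res = 7+5 = 12
n=1,k=6: res = 12+6 = 18
n=1,k=7: res = 18+7 = 25
n=2,k=3: res = 25+6 = 31
n=2,k=4: res = 31+8 = 39
n=2,k=5: res = 39+10 = 49
n=2,k=6: res = 49+12 = 61
n=2,k=7: res = 61+14 = 75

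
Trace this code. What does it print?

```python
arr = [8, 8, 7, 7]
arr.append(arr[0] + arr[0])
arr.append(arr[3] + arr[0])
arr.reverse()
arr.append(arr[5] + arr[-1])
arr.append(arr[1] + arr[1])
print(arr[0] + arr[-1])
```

47

append arr[0]+arr[0] = 8+8 = 16 → [8, 8, 7, 7, 16]
append arr[3]+arr[0] = 7+8 = 15 → [8, 8, 7, 7, 16, 15]
reverse → [15, 16, 7, 7, 8, 8]
append arr[5]+arr[-1] = 8+8 = 16 → [15, 16, 7, 7, 8, 8, 16]
append arr[1]+arr[1] = 16+16 = 32 → [15, 16, 7, 7, 8, 8, 16, 32]
arr[0]+arr[-1] = 15+32 = 47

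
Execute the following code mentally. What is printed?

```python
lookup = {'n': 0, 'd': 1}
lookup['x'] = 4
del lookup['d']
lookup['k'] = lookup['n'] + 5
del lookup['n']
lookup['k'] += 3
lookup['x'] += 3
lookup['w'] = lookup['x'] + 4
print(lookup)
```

lookup['x'] = 4 → {'n': 0, 'd': 1, 'x': 4}
del 'd' → {'n': 0, 'x': 4}
lookup['k'] = lookup['n']+5 = 5 → {'n': 0, 'x': 4, 'k': 5}
del 'n' → {'x': 4, 'k': 5}
lookup['k'] = 5+3 = 8 → {'x': 4, 'k': 8}
lookup['x'] = 4+3 = 7 → {'x': 7, 'k': 8}
lookup['w'] = lookup['x']+4 = 11 → {'x': 7, 'k': 8, 'w': 11}

{'x': 7, 'k': 8, 'w': 11}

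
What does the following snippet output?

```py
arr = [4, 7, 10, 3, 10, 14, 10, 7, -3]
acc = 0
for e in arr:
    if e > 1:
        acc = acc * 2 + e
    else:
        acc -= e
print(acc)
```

e=4: >1, acc = 0*2+4 = 4
e=7: >1, acc = 4*2+7 = 15
e=10: >1, acc = 15*2+10 = 40
e=3: >1, acc = 40*2+3 = 83
e=10: >1, acc = 83*2+10 = 176
e=14: >1, acc = 176*2+14 = 366
e=10: >1, acc = 366*2+10 = 742
e=7: >1, acc = 742*2+7 = 1491
e=-3: not >1, acc = 1491-(-3) = 1494

1494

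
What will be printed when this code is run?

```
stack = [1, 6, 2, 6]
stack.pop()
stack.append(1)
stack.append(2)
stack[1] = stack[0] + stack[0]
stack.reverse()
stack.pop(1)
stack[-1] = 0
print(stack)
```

[2, 2, 2, 0]

pop() removes 6 → [1, 6, 2]
append 1 → [1, 6, 2, 1]
append 2 → [1, 6, 2, 1, 2]
stack[1] = stack[0]+stack[0] = 1+1 = 2 → [1, 2, 2, 1, 2]
reverse → [2, 1, 2, 2, 1]
pop(1) removes 1 → [2, 2, 2, 1]
stack[-1] = 0 → [2, 2, 2, 0]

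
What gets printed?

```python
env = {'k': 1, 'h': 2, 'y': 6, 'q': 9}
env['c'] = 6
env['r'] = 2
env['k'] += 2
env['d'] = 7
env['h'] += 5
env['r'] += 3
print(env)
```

{'k': 3, 'h': 7, 'y': 6, 'q': 9, 'c': 6, 'r': 5, 'd': 7}

env['c'] = 6 → {'k': 1, 'h': 2, 'y': 6, 'q': 9, 'c': 6}
env['r'] = 2 → {'k': 1, 'h': 2, 'y': 6, 'q': 9, 'c': 6, 'r': 2}
env['k'] = 1+2 = 3 → {'k': 3, 'h': 2, 'y': 6, 'q': 9, 'c': 6, 'r': 2}
env['d'] = 7 → {'k': 3, 'h': 2, 'y': 6, 'q': 9, 'c': 6, 'r': 2, 'd': 7}
env['h'] = 2+5 = 7 → {'k': 3, 'h': 7, 'y': 6, 'q': 9, 'c': 6, 'r': 2, 'd': 7}
env['r'] = 2+3 = 5 → {'k': 3, 'h': 7, 'y': 6, 'q': 9, 'c': 6, 'r': 5, 'd': 7}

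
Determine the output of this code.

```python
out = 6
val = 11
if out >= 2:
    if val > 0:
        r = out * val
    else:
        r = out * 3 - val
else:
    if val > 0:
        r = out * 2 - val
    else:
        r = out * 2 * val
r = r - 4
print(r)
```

out=6, val=11
out >= 2 is True; val > 0 is True
→ r = out * val = 66
r = 66-4 = 62

62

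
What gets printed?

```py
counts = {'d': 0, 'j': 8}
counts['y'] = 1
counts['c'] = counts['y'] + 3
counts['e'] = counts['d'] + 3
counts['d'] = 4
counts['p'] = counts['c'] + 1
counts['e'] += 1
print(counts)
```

counts['y'] = 1 → {'d': 0, 'j': 8, 'y': 1}
counts['c'] = counts['y']+3 = 4 → {'d': 0, 'j': 8, 'y': 1, 'c': 4}
counts['e'] = counts['d']+3 = 3 → {'d': 0, 'j': 8, 'y': 1, 'c': 4, 'e': 3}
counts['d'] = 4 → {'d': 4, 'j': 8, 'y': 1, 'c': 4, 'e': 3}
counts['p'] = counts['c']+1 = 5 → {'d': 4, 'j': 8, 'y': 1, 'c': 4, 'e': 3, 'p': 5}
counts['e'] = 3+1 = 4 → {'d': 4, 'j': 8, 'y': 1, 'c': 4, 'e': 4, 'p': 5}

{'d': 4, 'j': 8, 'y': 1, 'c': 4, 'e': 4, 'p': 5}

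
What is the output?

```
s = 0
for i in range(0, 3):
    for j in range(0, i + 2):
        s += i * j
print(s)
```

15

i=0,j=0: s = 0+0 = 0
i=0,j=1: s = 0+0 = 0
i=1,j=0: s = 0+0 = 0
i=1,j=1: s = 0+1 = 1
i=1,j=2: s = 1+2 = 3
i=2,j=0: s = 3+0 = 3
i=2,j=1: s = 3+2 = 5
i=2,j=2: s = 5+4 = 9
i=2,j=3: s = 9+6 = 15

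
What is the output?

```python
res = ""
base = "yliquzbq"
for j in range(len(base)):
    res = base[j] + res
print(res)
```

j=0: prepend 'y' → 'y'
j=1: prepend 'l' → 'ly'
j=2: prepend 'i' → 'ily'
j=3: prepend 'q' → 'qily'
j=4: prepend 'u' → 'uqily'
j=5: prepend 'z' → 'zuqily'
j=6: prepend 'b' → 'bzuqily'
j=7: prepend 'q' → 'qbzuqily'

qbzuqily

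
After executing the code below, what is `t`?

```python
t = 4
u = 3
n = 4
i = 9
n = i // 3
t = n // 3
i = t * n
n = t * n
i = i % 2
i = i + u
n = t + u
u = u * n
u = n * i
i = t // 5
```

n = 9//3 = 3
t = 3//3 = 1
i = 1*3 = 3
n = 1*3 = 3
i = 3%2 = 1
i = 1+3 = 4
n = 1+3 = 4
u = 3*4 = 12
u = 4*4 = 16
i = 1//5 = 0

1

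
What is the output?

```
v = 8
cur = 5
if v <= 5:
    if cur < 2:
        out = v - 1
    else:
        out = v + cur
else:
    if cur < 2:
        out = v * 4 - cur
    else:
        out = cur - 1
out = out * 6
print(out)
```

v=8, cur=5
v <= 5 is False; cur < 2 is False
→ out = cur - 1 = 4
out = 4*6 = 24

24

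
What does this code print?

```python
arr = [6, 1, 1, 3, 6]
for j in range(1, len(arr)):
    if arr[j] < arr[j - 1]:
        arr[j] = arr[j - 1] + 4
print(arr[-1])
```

22

j=1: 1<6, arr[1] = 6+4 = 10 → [6, 10, 1, 3, 6]
j=2: 1<10, arr[2] = 10+4 = 14 → [6, 10, 14, 3, 6]
j=3: 3<14, arr[3] = 14+4 = 18 → [6, 10, 14, 18, 6]
j=4: 6<18, arr[4] = 18+4 = 22 → [6, 10, 14, 18, 22]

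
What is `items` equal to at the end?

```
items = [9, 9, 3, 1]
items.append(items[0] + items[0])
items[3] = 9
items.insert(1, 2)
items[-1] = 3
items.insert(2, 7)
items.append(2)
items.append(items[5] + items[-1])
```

append items[0]+items[0] = 9+9 = 18 → [9, 9, 3, 1, 18]
items[3] = 9 → [9, 9, 3, 9, 18]
insert 2 at 1 → [9, 2, 9, 3, 9, 18]
items[-1] = 3 → [9, 2, 9, 3, 9, 3]
insert 7 at 2 → [9, 2, 7, 9, 3, 9, 3]
append 2 → [9, 2, 7, 9, 3, 9, 3, 2]
append items[5]+items[-1] = 9+2 = 11 → [9, 2, 7, 9, 3, 9, 3, 2, 11]

[9, 2, 7, 9, 3, 9, 3, 2, 11]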